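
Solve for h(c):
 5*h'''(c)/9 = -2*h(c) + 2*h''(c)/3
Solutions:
 h(c) = C1*exp(c*(4/(15*sqrt(209) + 217)^(1/3) + 4 + (15*sqrt(209) + 217)^(1/3))/10)*sin(sqrt(3)*c*(-(15*sqrt(209) + 217)^(1/3) + 4/(15*sqrt(209) + 217)^(1/3))/10) + C2*exp(c*(4/(15*sqrt(209) + 217)^(1/3) + 4 + (15*sqrt(209) + 217)^(1/3))/10)*cos(sqrt(3)*c*(-(15*sqrt(209) + 217)^(1/3) + 4/(15*sqrt(209) + 217)^(1/3))/10) + C3*exp(c*(-(15*sqrt(209) + 217)^(1/3) - 4/(15*sqrt(209) + 217)^(1/3) + 2)/5)


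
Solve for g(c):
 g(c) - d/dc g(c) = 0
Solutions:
 g(c) = C1*exp(c)


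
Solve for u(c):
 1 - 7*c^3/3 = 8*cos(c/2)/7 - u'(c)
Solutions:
 u(c) = C1 + 7*c^4/12 - c + 16*sin(c/2)/7


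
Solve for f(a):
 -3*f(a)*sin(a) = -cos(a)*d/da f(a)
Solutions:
 f(a) = C1/cos(a)^3


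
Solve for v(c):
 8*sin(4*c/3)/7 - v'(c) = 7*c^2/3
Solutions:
 v(c) = C1 - 7*c^3/9 - 6*cos(4*c/3)/7


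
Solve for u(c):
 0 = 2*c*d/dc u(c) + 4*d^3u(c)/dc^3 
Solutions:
 u(c) = C1 + Integral(C2*airyai(-2^(2/3)*c/2) + C3*airybi(-2^(2/3)*c/2), c)


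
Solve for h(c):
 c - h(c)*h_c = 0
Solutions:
 h(c) = -sqrt(C1 + c^2)
 h(c) = sqrt(C1 + c^2)


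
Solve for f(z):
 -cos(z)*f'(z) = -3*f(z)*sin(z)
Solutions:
 f(z) = C1/cos(z)^3


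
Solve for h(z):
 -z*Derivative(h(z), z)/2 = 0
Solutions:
 h(z) = C1


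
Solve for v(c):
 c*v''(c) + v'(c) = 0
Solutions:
 v(c) = C1 + C2*log(c)


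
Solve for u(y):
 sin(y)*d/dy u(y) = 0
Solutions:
 u(y) = C1


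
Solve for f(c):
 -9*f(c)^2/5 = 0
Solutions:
 f(c) = 0


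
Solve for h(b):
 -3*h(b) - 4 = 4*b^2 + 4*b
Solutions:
 h(b) = -4*b^2/3 - 4*b/3 - 4/3


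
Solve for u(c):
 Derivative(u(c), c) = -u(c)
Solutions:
 u(c) = C1*exp(-c)


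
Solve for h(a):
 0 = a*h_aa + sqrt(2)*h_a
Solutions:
 h(a) = C1 + C2*a^(1 - sqrt(2))


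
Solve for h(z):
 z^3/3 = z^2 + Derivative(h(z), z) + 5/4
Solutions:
 h(z) = C1 + z^4/12 - z^3/3 - 5*z/4


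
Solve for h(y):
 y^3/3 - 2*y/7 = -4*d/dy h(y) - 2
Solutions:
 h(y) = C1 - y^4/48 + y^2/28 - y/2


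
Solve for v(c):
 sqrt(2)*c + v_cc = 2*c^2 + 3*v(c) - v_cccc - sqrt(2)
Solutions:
 v(c) = C1*exp(-sqrt(2)*c*sqrt(-1 + sqrt(13))/2) + C2*exp(sqrt(2)*c*sqrt(-1 + sqrt(13))/2) + C3*sin(sqrt(2)*c*sqrt(1 + sqrt(13))/2) + C4*cos(sqrt(2)*c*sqrt(1 + sqrt(13))/2) - 2*c^2/3 + sqrt(2)*c/3 - 4/9 + sqrt(2)/3


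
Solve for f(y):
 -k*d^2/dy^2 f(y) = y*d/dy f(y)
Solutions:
 f(y) = C1 + C2*sqrt(k)*erf(sqrt(2)*y*sqrt(1/k)/2)


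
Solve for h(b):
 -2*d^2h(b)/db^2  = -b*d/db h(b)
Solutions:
 h(b) = C1 + C2*erfi(b/2)


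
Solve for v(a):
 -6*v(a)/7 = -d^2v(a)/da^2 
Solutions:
 v(a) = C1*exp(-sqrt(42)*a/7) + C2*exp(sqrt(42)*a/7)


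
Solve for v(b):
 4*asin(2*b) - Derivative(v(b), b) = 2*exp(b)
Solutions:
 v(b) = C1 + 4*b*asin(2*b) + 2*sqrt(1 - 4*b^2) - 2*exp(b)


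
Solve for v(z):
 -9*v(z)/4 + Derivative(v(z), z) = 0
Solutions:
 v(z) = C1*exp(9*z/4)


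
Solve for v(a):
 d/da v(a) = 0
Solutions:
 v(a) = C1


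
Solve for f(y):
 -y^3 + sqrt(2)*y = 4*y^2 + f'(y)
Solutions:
 f(y) = C1 - y^4/4 - 4*y^3/3 + sqrt(2)*y^2/2


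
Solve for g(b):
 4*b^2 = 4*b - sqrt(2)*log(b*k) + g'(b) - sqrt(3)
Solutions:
 g(b) = C1 + 4*b^3/3 - 2*b^2 + sqrt(2)*b*log(b*k) + b*(-sqrt(2) + sqrt(3))


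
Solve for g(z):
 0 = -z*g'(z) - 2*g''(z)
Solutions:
 g(z) = C1 + C2*erf(z/2)


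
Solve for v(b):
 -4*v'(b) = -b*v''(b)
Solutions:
 v(b) = C1 + C2*b^5


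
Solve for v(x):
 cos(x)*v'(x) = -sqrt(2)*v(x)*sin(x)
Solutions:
 v(x) = C1*cos(x)^(sqrt(2))


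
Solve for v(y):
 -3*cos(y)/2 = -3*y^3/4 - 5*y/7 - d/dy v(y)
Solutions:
 v(y) = C1 - 3*y^4/16 - 5*y^2/14 + 3*sin(y)/2


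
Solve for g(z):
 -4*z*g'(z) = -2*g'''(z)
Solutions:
 g(z) = C1 + Integral(C2*airyai(2^(1/3)*z) + C3*airybi(2^(1/3)*z), z)


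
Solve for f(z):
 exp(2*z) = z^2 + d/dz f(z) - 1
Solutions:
 f(z) = C1 - z^3/3 + z + exp(2*z)/2


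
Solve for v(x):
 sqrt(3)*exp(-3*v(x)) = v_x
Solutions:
 v(x) = log(C1 + 3*sqrt(3)*x)/3
 v(x) = log((-3^(1/3) - 3^(5/6)*I)*(C1 + sqrt(3)*x)^(1/3)/2)
 v(x) = log((-3^(1/3) + 3^(5/6)*I)*(C1 + sqrt(3)*x)^(1/3)/2)


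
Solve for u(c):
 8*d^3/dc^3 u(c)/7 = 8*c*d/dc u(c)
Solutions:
 u(c) = C1 + Integral(C2*airyai(7^(1/3)*c) + C3*airybi(7^(1/3)*c), c)


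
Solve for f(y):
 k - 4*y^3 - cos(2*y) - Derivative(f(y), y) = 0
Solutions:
 f(y) = C1 + k*y - y^4 - sin(2*y)/2


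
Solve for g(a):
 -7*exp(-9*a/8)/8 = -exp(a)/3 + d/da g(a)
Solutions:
 g(a) = C1 + exp(a)/3 + 7*exp(-9*a/8)/9


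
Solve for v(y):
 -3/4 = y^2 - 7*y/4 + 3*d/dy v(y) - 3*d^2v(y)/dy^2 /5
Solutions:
 v(y) = C1 + C2*exp(5*y) - y^3/9 + 9*y^2/40 - 4*y/25


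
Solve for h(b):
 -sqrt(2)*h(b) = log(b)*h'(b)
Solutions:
 h(b) = C1*exp(-sqrt(2)*li(b))


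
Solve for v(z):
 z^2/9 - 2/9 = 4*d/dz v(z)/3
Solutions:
 v(z) = C1 + z^3/36 - z/6


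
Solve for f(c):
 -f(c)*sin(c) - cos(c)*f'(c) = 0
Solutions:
 f(c) = C1*cos(c)


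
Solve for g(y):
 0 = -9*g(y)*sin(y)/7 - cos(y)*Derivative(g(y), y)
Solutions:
 g(y) = C1*cos(y)^(9/7)


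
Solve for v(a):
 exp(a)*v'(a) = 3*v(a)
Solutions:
 v(a) = C1*exp(-3*exp(-a))


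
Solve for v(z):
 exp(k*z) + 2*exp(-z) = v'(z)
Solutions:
 v(z) = C1 - 2*exp(-z) + exp(k*z)/k


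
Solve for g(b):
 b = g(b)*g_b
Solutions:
 g(b) = -sqrt(C1 + b^2)
 g(b) = sqrt(C1 + b^2)


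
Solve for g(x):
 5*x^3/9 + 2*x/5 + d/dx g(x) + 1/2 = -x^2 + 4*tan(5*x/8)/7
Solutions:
 g(x) = C1 - 5*x^4/36 - x^3/3 - x^2/5 - x/2 - 32*log(cos(5*x/8))/35


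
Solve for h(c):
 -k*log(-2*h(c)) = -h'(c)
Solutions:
 Integral(1/(log(-_y) + log(2)), (_y, h(c))) = C1 + c*k


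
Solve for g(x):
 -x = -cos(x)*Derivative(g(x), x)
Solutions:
 g(x) = C1 + Integral(x/cos(x), x)


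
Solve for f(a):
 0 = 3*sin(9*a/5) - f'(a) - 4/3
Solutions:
 f(a) = C1 - 4*a/3 - 5*cos(9*a/5)/3


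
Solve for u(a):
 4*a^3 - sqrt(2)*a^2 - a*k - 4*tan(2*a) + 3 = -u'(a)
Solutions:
 u(a) = C1 - a^4 + sqrt(2)*a^3/3 + a^2*k/2 - 3*a - 2*log(cos(2*a))


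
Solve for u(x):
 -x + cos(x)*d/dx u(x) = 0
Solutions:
 u(x) = C1 + Integral(x/cos(x), x)


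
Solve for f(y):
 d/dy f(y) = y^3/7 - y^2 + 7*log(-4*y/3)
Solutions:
 f(y) = C1 + y^4/28 - y^3/3 + 7*y*log(-y) + 7*y*(-log(3) - 1 + 2*log(2))


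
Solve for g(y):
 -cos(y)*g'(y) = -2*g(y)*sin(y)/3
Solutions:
 g(y) = C1/cos(y)^(2/3)


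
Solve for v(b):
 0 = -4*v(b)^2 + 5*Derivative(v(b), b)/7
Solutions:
 v(b) = -5/(C1 + 28*b)


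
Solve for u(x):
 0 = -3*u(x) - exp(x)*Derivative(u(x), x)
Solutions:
 u(x) = C1*exp(3*exp(-x))


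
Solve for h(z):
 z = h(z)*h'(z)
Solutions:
 h(z) = -sqrt(C1 + z^2)
 h(z) = sqrt(C1 + z^2)


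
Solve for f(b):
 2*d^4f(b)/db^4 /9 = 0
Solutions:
 f(b) = C1 + C2*b + C3*b^2 + C4*b^3


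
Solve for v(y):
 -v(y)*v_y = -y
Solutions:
 v(y) = -sqrt(C1 + y^2)
 v(y) = sqrt(C1 + y^2)


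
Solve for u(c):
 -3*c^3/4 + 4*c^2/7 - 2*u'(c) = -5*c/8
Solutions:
 u(c) = C1 - 3*c^4/32 + 2*c^3/21 + 5*c^2/32


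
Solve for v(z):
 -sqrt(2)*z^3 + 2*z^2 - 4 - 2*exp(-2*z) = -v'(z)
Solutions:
 v(z) = C1 + sqrt(2)*z^4/4 - 2*z^3/3 + 4*z - exp(-2*z)


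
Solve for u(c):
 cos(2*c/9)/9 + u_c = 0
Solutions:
 u(c) = C1 - sin(2*c/9)/2


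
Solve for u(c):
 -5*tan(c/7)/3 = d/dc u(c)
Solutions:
 u(c) = C1 + 35*log(cos(c/7))/3


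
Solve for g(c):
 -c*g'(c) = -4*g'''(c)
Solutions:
 g(c) = C1 + Integral(C2*airyai(2^(1/3)*c/2) + C3*airybi(2^(1/3)*c/2), c)


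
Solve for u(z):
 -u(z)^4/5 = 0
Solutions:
 u(z) = 0


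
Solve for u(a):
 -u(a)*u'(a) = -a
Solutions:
 u(a) = -sqrt(C1 + a^2)
 u(a) = sqrt(C1 + a^2)


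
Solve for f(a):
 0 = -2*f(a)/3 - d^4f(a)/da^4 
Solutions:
 f(a) = (C1*sin(6^(3/4)*a/6) + C2*cos(6^(3/4)*a/6))*exp(-6^(3/4)*a/6) + (C3*sin(6^(3/4)*a/6) + C4*cos(6^(3/4)*a/6))*exp(6^(3/4)*a/6)


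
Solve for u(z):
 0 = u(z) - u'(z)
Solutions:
 u(z) = C1*exp(z)


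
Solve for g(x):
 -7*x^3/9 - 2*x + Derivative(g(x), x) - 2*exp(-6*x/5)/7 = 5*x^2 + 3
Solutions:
 g(x) = C1 + 7*x^4/36 + 5*x^3/3 + x^2 + 3*x - 5*exp(-6*x/5)/21


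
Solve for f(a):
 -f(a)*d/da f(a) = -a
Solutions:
 f(a) = -sqrt(C1 + a^2)
 f(a) = sqrt(C1 + a^2)


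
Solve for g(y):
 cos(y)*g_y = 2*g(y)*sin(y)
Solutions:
 g(y) = C1/cos(y)^2


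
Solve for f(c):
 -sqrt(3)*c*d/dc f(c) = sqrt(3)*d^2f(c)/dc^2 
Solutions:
 f(c) = C1 + C2*erf(sqrt(2)*c/2)


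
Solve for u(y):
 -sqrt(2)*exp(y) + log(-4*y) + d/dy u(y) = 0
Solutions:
 u(y) = C1 - y*log(-y) + y*(1 - 2*log(2)) + sqrt(2)*exp(y)


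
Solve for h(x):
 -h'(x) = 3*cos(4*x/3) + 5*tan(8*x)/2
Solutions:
 h(x) = C1 + 5*log(cos(8*x))/16 - 9*sin(4*x/3)/4


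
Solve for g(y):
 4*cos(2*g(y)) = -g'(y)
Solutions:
 g(y) = -asin((C1 + exp(16*y))/(C1 - exp(16*y)))/2 + pi/2
 g(y) = asin((C1 + exp(16*y))/(C1 - exp(16*y)))/2


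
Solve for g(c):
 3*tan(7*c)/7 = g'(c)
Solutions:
 g(c) = C1 - 3*log(cos(7*c))/49


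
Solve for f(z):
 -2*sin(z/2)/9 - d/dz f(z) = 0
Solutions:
 f(z) = C1 + 4*cos(z/2)/9


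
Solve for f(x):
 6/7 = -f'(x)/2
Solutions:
 f(x) = C1 - 12*x/7


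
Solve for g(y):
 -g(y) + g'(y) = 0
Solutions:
 g(y) = C1*exp(y)


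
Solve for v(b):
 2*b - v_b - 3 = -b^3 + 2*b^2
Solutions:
 v(b) = C1 + b^4/4 - 2*b^3/3 + b^2 - 3*b


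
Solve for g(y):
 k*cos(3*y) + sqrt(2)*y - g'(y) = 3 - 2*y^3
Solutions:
 g(y) = C1 + k*sin(3*y)/3 + y^4/2 + sqrt(2)*y^2/2 - 3*y


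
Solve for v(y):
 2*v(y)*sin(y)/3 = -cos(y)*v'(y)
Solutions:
 v(y) = C1*cos(y)^(2/3)


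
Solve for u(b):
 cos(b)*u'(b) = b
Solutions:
 u(b) = C1 + Integral(b/cos(b), b)


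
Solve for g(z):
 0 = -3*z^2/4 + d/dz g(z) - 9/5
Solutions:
 g(z) = C1 + z^3/4 + 9*z/5


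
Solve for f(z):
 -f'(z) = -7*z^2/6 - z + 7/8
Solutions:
 f(z) = C1 + 7*z^3/18 + z^2/2 - 7*z/8


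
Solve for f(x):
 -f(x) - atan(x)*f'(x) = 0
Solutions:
 f(x) = C1*exp(-Integral(1/atan(x), x))


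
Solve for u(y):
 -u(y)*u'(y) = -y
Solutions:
 u(y) = -sqrt(C1 + y^2)
 u(y) = sqrt(C1 + y^2)


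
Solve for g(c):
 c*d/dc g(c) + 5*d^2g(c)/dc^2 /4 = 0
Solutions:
 g(c) = C1 + C2*erf(sqrt(10)*c/5)


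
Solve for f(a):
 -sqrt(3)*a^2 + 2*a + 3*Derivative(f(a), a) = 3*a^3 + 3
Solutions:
 f(a) = C1 + a^4/4 + sqrt(3)*a^3/9 - a^2/3 + a


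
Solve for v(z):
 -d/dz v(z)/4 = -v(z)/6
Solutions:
 v(z) = C1*exp(2*z/3)


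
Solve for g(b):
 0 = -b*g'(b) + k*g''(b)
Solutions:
 g(b) = C1 + C2*erf(sqrt(2)*b*sqrt(-1/k)/2)/sqrt(-1/k)


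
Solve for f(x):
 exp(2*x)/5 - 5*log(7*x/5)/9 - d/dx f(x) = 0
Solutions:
 f(x) = C1 - 5*x*log(x)/9 + 5*x*(-log(7) + 1 + log(5))/9 + exp(2*x)/10


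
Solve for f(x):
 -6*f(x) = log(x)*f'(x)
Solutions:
 f(x) = C1*exp(-6*li(x))


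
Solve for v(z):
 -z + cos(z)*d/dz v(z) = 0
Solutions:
 v(z) = C1 + Integral(z/cos(z), z)


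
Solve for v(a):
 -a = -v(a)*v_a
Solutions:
 v(a) = -sqrt(C1 + a^2)
 v(a) = sqrt(C1 + a^2)


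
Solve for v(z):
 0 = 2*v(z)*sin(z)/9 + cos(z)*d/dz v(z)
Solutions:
 v(z) = C1*cos(z)^(2/9)


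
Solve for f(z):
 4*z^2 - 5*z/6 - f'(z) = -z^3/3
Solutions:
 f(z) = C1 + z^4/12 + 4*z^3/3 - 5*z^2/12


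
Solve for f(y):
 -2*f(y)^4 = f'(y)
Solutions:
 f(y) = (-3^(2/3) - 3*3^(1/6)*I)*(1/(C1 + 2*y))^(1/3)/6
 f(y) = (-3^(2/3) + 3*3^(1/6)*I)*(1/(C1 + 2*y))^(1/3)/6
 f(y) = (1/(C1 + 6*y))^(1/3)


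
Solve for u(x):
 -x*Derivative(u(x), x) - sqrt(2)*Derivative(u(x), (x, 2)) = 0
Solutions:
 u(x) = C1 + C2*erf(2^(1/4)*x/2)


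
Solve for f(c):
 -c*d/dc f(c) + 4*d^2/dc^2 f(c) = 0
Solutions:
 f(c) = C1 + C2*erfi(sqrt(2)*c/4)


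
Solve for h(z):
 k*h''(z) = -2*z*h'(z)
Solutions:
 h(z) = C1 + C2*sqrt(k)*erf(z*sqrt(1/k))


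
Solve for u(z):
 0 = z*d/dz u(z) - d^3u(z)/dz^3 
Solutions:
 u(z) = C1 + Integral(C2*airyai(z) + C3*airybi(z), z)


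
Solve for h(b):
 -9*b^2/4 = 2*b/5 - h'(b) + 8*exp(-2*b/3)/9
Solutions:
 h(b) = C1 + 3*b^3/4 + b^2/5 - 4*exp(-2*b/3)/3


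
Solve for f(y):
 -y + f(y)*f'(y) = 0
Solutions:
 f(y) = -sqrt(C1 + y^2)
 f(y) = sqrt(C1 + y^2)


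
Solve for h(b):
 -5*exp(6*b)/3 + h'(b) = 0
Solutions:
 h(b) = C1 + 5*exp(6*b)/18


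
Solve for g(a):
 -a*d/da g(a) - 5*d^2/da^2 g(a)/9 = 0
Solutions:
 g(a) = C1 + C2*erf(3*sqrt(10)*a/10)


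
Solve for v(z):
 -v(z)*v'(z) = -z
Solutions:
 v(z) = -sqrt(C1 + z^2)
 v(z) = sqrt(C1 + z^2)


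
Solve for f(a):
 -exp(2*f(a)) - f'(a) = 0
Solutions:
 f(a) = log(-sqrt(-1/(C1 - a))) - log(2)/2
 f(a) = log(-1/(C1 - a))/2 - log(2)/2


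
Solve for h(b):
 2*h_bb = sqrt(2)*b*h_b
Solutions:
 h(b) = C1 + C2*erfi(2^(1/4)*b/2)


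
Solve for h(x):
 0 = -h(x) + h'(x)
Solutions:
 h(x) = C1*exp(x)


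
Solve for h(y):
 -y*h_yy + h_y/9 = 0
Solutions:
 h(y) = C1 + C2*y^(10/9)


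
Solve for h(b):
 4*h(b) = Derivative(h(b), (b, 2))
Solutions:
 h(b) = C1*exp(-2*b) + C2*exp(2*b)


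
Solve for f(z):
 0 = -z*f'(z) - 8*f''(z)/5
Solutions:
 f(z) = C1 + C2*erf(sqrt(5)*z/4)


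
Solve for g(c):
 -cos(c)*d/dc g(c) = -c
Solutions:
 g(c) = C1 + Integral(c/cos(c), c)


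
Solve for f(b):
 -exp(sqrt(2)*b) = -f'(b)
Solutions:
 f(b) = C1 + sqrt(2)*exp(sqrt(2)*b)/2


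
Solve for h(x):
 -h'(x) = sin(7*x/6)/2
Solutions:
 h(x) = C1 + 3*cos(7*x/6)/7


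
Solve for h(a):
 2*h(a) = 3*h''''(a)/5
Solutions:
 h(a) = C1*exp(-10^(1/4)*3^(3/4)*a/3) + C2*exp(10^(1/4)*3^(3/4)*a/3) + C3*sin(10^(1/4)*3^(3/4)*a/3) + C4*cos(10^(1/4)*3^(3/4)*a/3)


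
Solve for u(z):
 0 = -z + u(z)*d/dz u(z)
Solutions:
 u(z) = -sqrt(C1 + z^2)
 u(z) = sqrt(C1 + z^2)


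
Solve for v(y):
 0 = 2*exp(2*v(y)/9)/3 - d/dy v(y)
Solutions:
 v(y) = 9*log(-sqrt(-1/(C1 + 2*y))) - 9*log(2) + 9*log(6)/2 + 9*log(3)
 v(y) = 9*log(-1/(C1 + 2*y))/2 - 9*log(2) + 9*log(6)/2 + 9*log(3)


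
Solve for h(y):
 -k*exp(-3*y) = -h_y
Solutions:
 h(y) = C1 - k*exp(-3*y)/3


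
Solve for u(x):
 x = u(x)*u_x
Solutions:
 u(x) = -sqrt(C1 + x^2)
 u(x) = sqrt(C1 + x^2)


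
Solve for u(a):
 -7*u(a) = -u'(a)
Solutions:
 u(a) = C1*exp(7*a)


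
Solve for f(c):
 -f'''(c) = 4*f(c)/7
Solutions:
 f(c) = C3*exp(-14^(2/3)*c/7) + (C1*sin(14^(2/3)*sqrt(3)*c/14) + C2*cos(14^(2/3)*sqrt(3)*c/14))*exp(14^(2/3)*c/14)


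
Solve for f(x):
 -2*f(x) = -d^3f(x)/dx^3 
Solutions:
 f(x) = C3*exp(2^(1/3)*x) + (C1*sin(2^(1/3)*sqrt(3)*x/2) + C2*cos(2^(1/3)*sqrt(3)*x/2))*exp(-2^(1/3)*x/2)


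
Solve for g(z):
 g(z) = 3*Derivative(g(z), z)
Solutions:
 g(z) = C1*exp(z/3)


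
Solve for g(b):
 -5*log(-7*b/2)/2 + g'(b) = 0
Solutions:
 g(b) = C1 + 5*b*log(-b)/2 + 5*b*(-1 - log(2) + log(7))/2


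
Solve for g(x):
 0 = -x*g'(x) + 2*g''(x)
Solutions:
 g(x) = C1 + C2*erfi(x/2)


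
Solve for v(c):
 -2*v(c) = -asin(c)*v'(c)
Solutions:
 v(c) = C1*exp(2*Integral(1/asin(c), c))


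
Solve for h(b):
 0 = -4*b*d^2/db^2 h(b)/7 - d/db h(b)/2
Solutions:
 h(b) = C1 + C2*b^(1/8)


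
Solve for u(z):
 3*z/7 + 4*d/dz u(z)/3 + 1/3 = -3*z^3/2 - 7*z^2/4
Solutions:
 u(z) = C1 - 9*z^4/32 - 7*z^3/16 - 9*z^2/56 - z/4


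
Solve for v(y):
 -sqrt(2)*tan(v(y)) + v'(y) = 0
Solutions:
 v(y) = pi - asin(C1*exp(sqrt(2)*y))
 v(y) = asin(C1*exp(sqrt(2)*y))


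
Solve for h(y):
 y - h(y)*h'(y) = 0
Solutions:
 h(y) = -sqrt(C1 + y^2)
 h(y) = sqrt(C1 + y^2)


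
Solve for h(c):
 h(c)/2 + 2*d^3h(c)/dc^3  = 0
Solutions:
 h(c) = C3*exp(-2^(1/3)*c/2) + (C1*sin(2^(1/3)*sqrt(3)*c/4) + C2*cos(2^(1/3)*sqrt(3)*c/4))*exp(2^(1/3)*c/4)


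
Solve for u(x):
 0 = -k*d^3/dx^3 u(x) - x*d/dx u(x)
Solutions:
 u(x) = C1 + Integral(C2*airyai(x*(-1/k)^(1/3)) + C3*airybi(x*(-1/k)^(1/3)), x)


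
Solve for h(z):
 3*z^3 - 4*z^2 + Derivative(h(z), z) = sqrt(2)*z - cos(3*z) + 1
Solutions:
 h(z) = C1 - 3*z^4/4 + 4*z^3/3 + sqrt(2)*z^2/2 + z - sin(3*z)/3


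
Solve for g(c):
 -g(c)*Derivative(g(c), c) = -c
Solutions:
 g(c) = -sqrt(C1 + c^2)
 g(c) = sqrt(C1 + c^2)


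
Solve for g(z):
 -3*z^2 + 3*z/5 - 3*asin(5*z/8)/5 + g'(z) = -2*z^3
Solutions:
 g(z) = C1 - z^4/2 + z^3 - 3*z^2/10 + 3*z*asin(5*z/8)/5 + 3*sqrt(64 - 25*z^2)/25


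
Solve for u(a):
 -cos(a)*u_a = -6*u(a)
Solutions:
 u(a) = C1*(sin(a)^3 + 3*sin(a)^2 + 3*sin(a) + 1)/(sin(a)^3 - 3*sin(a)^2 + 3*sin(a) - 1)


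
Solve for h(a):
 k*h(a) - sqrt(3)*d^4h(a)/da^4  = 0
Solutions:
 h(a) = C1*exp(-3^(7/8)*a*k^(1/4)/3) + C2*exp(3^(7/8)*a*k^(1/4)/3) + C3*exp(-3^(7/8)*I*a*k^(1/4)/3) + C4*exp(3^(7/8)*I*a*k^(1/4)/3)


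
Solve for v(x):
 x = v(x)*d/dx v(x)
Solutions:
 v(x) = -sqrt(C1 + x^2)
 v(x) = sqrt(C1 + x^2)


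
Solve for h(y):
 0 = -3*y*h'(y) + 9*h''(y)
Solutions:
 h(y) = C1 + C2*erfi(sqrt(6)*y/6)


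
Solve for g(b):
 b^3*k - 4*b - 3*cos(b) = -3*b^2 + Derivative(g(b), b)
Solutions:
 g(b) = C1 + b^4*k/4 + b^3 - 2*b^2 - 3*sin(b)


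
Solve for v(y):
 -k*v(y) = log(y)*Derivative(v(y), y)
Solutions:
 v(y) = C1*exp(-k*li(y))


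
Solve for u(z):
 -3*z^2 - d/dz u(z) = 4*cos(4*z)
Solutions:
 u(z) = C1 - z^3 - sin(4*z)


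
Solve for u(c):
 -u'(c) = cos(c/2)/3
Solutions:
 u(c) = C1 - 2*sin(c/2)/3


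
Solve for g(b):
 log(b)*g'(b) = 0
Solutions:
 g(b) = C1


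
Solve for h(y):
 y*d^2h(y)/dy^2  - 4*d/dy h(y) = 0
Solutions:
 h(y) = C1 + C2*y^5


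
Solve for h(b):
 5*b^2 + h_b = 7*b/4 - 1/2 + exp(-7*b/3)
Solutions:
 h(b) = C1 - 5*b^3/3 + 7*b^2/8 - b/2 - 3*exp(-7*b/3)/7


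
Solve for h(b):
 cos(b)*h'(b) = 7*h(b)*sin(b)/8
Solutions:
 h(b) = C1/cos(b)^(7/8)


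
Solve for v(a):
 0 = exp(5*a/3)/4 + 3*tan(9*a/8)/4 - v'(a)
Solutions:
 v(a) = C1 + 3*exp(5*a/3)/20 - 2*log(cos(9*a/8))/3


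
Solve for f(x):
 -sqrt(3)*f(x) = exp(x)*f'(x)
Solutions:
 f(x) = C1*exp(sqrt(3)*exp(-x))


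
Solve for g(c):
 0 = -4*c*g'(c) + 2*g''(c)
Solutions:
 g(c) = C1 + C2*erfi(c)


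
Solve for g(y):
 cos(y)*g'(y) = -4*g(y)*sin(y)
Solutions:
 g(y) = C1*cos(y)^4


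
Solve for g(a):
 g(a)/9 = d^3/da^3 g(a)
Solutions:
 g(a) = C3*exp(3^(1/3)*a/3) + (C1*sin(3^(5/6)*a/6) + C2*cos(3^(5/6)*a/6))*exp(-3^(1/3)*a/6)


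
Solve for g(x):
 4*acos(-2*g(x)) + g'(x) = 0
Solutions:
 Integral(1/acos(-2*_y), (_y, g(x))) = C1 - 4*x


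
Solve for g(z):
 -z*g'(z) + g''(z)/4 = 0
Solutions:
 g(z) = C1 + C2*erfi(sqrt(2)*z)


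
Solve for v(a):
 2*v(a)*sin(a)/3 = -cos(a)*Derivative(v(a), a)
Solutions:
 v(a) = C1*cos(a)^(2/3)


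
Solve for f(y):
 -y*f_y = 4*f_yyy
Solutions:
 f(y) = C1 + Integral(C2*airyai(-2^(1/3)*y/2) + C3*airybi(-2^(1/3)*y/2), y)


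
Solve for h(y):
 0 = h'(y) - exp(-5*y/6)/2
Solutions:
 h(y) = C1 - 3*exp(-5*y/6)/5


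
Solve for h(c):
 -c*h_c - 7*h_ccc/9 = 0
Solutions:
 h(c) = C1 + Integral(C2*airyai(-21^(2/3)*c/7) + C3*airybi(-21^(2/3)*c/7), c)


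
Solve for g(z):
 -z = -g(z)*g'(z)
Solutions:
 g(z) = -sqrt(C1 + z^2)
 g(z) = sqrt(C1 + z^2)


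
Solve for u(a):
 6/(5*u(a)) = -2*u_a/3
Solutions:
 u(a) = -sqrt(C1 - 90*a)/5
 u(a) = sqrt(C1 - 90*a)/5


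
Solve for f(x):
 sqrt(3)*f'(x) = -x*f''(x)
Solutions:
 f(x) = C1 + C2*x^(1 - sqrt(3))


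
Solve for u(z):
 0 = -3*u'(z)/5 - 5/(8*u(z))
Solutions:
 u(z) = -sqrt(C1 - 75*z)/6
 u(z) = sqrt(C1 - 75*z)/6


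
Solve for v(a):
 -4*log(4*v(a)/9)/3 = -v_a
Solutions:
 -3*Integral(1/(log(_y) - 2*log(3) + 2*log(2)), (_y, v(a)))/4 = C1 - a


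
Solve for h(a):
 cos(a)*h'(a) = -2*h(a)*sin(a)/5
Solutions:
 h(a) = C1*cos(a)^(2/5)


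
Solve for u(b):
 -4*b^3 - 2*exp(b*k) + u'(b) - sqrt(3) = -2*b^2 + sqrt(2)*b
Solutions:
 u(b) = C1 + b^4 - 2*b^3/3 + sqrt(2)*b^2/2 + sqrt(3)*b + 2*exp(b*k)/k


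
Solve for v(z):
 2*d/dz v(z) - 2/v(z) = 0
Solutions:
 v(z) = -sqrt(C1 + 2*z)
 v(z) = sqrt(C1 + 2*z)


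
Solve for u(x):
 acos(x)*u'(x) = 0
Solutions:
 u(x) = C1


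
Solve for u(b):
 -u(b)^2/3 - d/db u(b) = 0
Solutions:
 u(b) = 3/(C1 + b)


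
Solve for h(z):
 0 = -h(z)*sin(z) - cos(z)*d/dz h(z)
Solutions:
 h(z) = C1*cos(z)


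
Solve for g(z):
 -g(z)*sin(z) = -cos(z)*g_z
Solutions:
 g(z) = C1/cos(z)


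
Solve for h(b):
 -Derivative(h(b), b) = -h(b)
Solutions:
 h(b) = C1*exp(b)


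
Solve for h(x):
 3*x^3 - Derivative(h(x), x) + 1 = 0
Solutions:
 h(x) = C1 + 3*x^4/4 + x


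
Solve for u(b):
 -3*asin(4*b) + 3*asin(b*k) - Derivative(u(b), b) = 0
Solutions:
 u(b) = C1 - 3*b*asin(4*b) - 3*sqrt(1 - 16*b^2)/4 + 3*Piecewise((b*asin(b*k) + sqrt(-b^2*k^2 + 1)/k, Ne(k, 0)), (0, True))


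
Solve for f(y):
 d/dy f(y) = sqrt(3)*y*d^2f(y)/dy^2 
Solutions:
 f(y) = C1 + C2*y^(sqrt(3)/3 + 1)


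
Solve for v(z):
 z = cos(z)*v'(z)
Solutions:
 v(z) = C1 + Integral(z/cos(z), z)


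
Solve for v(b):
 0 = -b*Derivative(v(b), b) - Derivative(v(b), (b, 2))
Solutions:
 v(b) = C1 + C2*erf(sqrt(2)*b/2)


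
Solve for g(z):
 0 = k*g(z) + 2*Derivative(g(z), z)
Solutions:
 g(z) = C1*exp(-k*z/2)


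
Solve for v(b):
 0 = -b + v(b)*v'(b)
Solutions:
 v(b) = -sqrt(C1 + b^2)
 v(b) = sqrt(C1 + b^2)


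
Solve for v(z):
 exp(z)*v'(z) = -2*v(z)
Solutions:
 v(z) = C1*exp(2*exp(-z))


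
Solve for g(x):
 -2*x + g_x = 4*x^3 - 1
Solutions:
 g(x) = C1 + x^4 + x^2 - x


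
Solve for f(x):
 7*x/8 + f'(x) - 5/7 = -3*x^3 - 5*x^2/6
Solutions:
 f(x) = C1 - 3*x^4/4 - 5*x^3/18 - 7*x^2/16 + 5*x/7


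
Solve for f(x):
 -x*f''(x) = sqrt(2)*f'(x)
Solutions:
 f(x) = C1 + C2*x^(1 - sqrt(2))


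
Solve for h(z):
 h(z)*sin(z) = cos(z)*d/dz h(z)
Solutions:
 h(z) = C1/cos(z)


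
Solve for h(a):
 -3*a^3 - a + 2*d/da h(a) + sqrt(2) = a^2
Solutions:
 h(a) = C1 + 3*a^4/8 + a^3/6 + a^2/4 - sqrt(2)*a/2


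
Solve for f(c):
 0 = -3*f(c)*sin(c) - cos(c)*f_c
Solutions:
 f(c) = C1*cos(c)^3


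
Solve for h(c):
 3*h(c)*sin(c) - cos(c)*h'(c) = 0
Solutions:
 h(c) = C1/cos(c)^3


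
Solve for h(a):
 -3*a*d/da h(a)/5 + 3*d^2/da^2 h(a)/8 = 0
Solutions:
 h(a) = C1 + C2*erfi(2*sqrt(5)*a/5)


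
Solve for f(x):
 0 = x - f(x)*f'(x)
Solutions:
 f(x) = -sqrt(C1 + x^2)
 f(x) = sqrt(C1 + x^2)


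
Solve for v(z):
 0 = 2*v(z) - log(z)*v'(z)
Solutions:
 v(z) = C1*exp(2*li(z))


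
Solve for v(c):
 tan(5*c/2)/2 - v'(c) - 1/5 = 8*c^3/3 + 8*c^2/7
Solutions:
 v(c) = C1 - 2*c^4/3 - 8*c^3/21 - c/5 - log(cos(5*c/2))/5


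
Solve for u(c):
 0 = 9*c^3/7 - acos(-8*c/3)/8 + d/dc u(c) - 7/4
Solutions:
 u(c) = C1 - 9*c^4/28 + c*acos(-8*c/3)/8 + 7*c/4 + sqrt(9 - 64*c^2)/64


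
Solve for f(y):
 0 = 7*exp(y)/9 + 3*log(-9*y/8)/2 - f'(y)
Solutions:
 f(y) = C1 + 3*y*log(-y)/2 + y*(-9*log(2)/2 - 3/2 + 3*log(3)) + 7*exp(y)/9


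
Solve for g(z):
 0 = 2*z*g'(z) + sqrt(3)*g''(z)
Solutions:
 g(z) = C1 + C2*erf(3^(3/4)*z/3)


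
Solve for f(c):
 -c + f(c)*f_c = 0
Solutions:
 f(c) = -sqrt(C1 + c^2)
 f(c) = sqrt(C1 + c^2)


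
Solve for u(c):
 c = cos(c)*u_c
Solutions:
 u(c) = C1 + Integral(c/cos(c), c)


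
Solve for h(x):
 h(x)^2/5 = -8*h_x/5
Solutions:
 h(x) = 8/(C1 + x)


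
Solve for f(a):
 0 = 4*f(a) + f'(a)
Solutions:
 f(a) = C1*exp(-4*a)


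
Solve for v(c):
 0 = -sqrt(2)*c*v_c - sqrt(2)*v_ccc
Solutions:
 v(c) = C1 + Integral(C2*airyai(-c) + C3*airybi(-c), c)


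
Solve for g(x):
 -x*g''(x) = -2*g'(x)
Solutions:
 g(x) = C1 + C2*x^3


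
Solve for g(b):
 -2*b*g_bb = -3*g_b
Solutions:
 g(b) = C1 + C2*b^(5/2)


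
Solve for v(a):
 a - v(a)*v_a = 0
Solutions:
 v(a) = -sqrt(C1 + a^2)
 v(a) = sqrt(C1 + a^2)


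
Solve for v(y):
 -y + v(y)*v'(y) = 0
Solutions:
 v(y) = -sqrt(C1 + y^2)
 v(y) = sqrt(C1 + y^2)


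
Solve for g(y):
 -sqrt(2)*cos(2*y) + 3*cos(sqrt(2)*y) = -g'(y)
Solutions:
 g(y) = C1 + sqrt(2)*sin(2*y)/2 - 3*sqrt(2)*sin(sqrt(2)*y)/2


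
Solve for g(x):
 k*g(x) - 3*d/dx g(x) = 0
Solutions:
 g(x) = C1*exp(k*x/3)


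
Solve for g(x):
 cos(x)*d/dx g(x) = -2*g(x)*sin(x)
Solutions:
 g(x) = C1*cos(x)^2


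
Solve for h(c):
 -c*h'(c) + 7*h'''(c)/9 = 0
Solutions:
 h(c) = C1 + Integral(C2*airyai(21^(2/3)*c/7) + C3*airybi(21^(2/3)*c/7), c)


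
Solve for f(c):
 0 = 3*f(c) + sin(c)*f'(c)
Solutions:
 f(c) = C1*(cos(c) + 1)^(3/2)/(cos(c) - 1)^(3/2)


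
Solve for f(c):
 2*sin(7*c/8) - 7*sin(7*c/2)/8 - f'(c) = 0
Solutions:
 f(c) = C1 - 16*cos(7*c/8)/7 + cos(7*c/2)/4


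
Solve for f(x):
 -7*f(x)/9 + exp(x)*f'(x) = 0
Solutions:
 f(x) = C1*exp(-7*exp(-x)/9)


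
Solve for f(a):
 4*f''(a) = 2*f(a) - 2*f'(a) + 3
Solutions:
 f(a) = C1*exp(-a) + C2*exp(a/2) - 3/2


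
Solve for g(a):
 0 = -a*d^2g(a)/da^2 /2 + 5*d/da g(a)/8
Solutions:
 g(a) = C1 + C2*a^(9/4)


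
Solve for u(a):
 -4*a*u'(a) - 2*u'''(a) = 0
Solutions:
 u(a) = C1 + Integral(C2*airyai(-2^(1/3)*a) + C3*airybi(-2^(1/3)*a), a)


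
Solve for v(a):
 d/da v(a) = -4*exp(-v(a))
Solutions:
 v(a) = log(C1 - 4*a)


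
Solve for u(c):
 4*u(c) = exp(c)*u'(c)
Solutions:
 u(c) = C1*exp(-4*exp(-c))


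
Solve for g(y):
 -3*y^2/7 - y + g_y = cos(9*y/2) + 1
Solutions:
 g(y) = C1 + y^3/7 + y^2/2 + y + 2*sin(9*y/2)/9


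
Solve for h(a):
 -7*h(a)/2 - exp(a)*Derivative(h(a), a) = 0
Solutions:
 h(a) = C1*exp(7*exp(-a)/2)


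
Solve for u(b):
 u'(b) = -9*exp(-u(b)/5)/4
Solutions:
 u(b) = 5*log(C1 - 9*b/20)


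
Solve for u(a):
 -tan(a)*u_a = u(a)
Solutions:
 u(a) = C1/sin(a)


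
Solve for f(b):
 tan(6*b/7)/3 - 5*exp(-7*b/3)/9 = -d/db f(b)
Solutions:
 f(b) = C1 - 7*log(tan(6*b/7)^2 + 1)/36 - 5*exp(-7*b/3)/21


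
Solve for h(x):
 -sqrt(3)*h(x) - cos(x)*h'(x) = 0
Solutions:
 h(x) = C1*(sin(x) - 1)^(sqrt(3)/2)/(sin(x) + 1)^(sqrt(3)/2)


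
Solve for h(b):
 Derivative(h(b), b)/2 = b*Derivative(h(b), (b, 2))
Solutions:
 h(b) = C1 + C2*b^(3/2)


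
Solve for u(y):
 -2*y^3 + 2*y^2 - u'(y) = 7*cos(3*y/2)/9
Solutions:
 u(y) = C1 - y^4/2 + 2*y^3/3 - 14*sin(3*y/2)/27


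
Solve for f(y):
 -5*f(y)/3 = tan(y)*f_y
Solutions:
 f(y) = C1/sin(y)^(5/3)


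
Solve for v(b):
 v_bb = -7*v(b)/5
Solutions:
 v(b) = C1*sin(sqrt(35)*b/5) + C2*cos(sqrt(35)*b/5)


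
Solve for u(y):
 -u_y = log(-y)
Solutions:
 u(y) = C1 - y*log(-y) + y


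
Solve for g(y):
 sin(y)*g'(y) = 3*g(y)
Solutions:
 g(y) = C1*(cos(y) - 1)^(3/2)/(cos(y) + 1)^(3/2)


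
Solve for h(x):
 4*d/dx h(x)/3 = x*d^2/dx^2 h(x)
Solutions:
 h(x) = C1 + C2*x^(7/3)


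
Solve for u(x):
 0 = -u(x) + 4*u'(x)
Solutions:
 u(x) = C1*exp(x/4)


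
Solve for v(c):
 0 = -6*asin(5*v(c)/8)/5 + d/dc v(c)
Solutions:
 Integral(1/asin(5*_y/8), (_y, v(c))) = C1 + 6*c/5


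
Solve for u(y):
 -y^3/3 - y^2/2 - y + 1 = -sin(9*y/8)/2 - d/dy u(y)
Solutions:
 u(y) = C1 + y^4/12 + y^3/6 + y^2/2 - y + 4*cos(9*y/8)/9


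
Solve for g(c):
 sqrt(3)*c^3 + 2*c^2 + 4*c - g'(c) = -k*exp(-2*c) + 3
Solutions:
 g(c) = C1 + sqrt(3)*c^4/4 + 2*c^3/3 + 2*c^2 - 3*c - k*exp(-2*c)/2


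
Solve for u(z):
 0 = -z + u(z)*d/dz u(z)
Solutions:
 u(z) = -sqrt(C1 + z^2)
 u(z) = sqrt(C1 + z^2)


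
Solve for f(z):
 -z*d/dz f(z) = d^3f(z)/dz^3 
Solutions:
 f(z) = C1 + Integral(C2*airyai(-z) + C3*airybi(-z), z)


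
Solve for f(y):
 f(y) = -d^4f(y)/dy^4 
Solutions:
 f(y) = (C1*sin(sqrt(2)*y/2) + C2*cos(sqrt(2)*y/2))*exp(-sqrt(2)*y/2) + (C3*sin(sqrt(2)*y/2) + C4*cos(sqrt(2)*y/2))*exp(sqrt(2)*y/2)


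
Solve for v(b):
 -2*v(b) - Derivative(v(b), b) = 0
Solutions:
 v(b) = C1*exp(-2*b)


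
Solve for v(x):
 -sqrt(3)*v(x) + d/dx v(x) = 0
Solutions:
 v(x) = C1*exp(sqrt(3)*x)


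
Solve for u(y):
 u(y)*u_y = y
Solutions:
 u(y) = -sqrt(C1 + y^2)
 u(y) = sqrt(C1 + y^2)


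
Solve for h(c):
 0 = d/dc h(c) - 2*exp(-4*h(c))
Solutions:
 h(c) = log(-I*(C1 + 8*c)^(1/4))
 h(c) = log(I*(C1 + 8*c)^(1/4))
 h(c) = log(-(C1 + 8*c)^(1/4))
 h(c) = log(C1 + 8*c)/4


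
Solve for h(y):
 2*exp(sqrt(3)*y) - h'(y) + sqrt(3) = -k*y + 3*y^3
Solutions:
 h(y) = C1 + k*y^2/2 - 3*y^4/4 + sqrt(3)*y + 2*sqrt(3)*exp(sqrt(3)*y)/3


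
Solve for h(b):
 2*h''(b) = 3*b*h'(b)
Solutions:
 h(b) = C1 + C2*erfi(sqrt(3)*b/2)


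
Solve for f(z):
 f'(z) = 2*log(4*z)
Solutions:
 f(z) = C1 + 2*z*log(z) - 2*z + z*log(16)


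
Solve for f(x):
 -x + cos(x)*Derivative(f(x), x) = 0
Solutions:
 f(x) = C1 + Integral(x/cos(x), x)


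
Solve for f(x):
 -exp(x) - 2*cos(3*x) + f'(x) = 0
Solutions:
 f(x) = C1 + exp(x) + 2*sin(3*x)/3


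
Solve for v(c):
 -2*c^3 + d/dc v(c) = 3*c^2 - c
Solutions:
 v(c) = C1 + c^4/2 + c^3 - c^2/2


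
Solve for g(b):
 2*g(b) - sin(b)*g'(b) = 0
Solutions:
 g(b) = C1*(cos(b) - 1)/(cos(b) + 1)


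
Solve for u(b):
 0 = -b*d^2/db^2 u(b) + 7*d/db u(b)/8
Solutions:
 u(b) = C1 + C2*b^(15/8)


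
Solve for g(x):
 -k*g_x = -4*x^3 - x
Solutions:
 g(x) = C1 + x^4/k + x^2/(2*k)


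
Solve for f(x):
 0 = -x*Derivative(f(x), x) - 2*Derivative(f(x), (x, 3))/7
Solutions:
 f(x) = C1 + Integral(C2*airyai(-2^(2/3)*7^(1/3)*x/2) + C3*airybi(-2^(2/3)*7^(1/3)*x/2), x)


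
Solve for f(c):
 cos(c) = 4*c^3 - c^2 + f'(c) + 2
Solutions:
 f(c) = C1 - c^4 + c^3/3 - 2*c + sin(c)


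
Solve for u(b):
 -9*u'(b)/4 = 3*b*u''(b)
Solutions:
 u(b) = C1 + C2*b^(1/4)


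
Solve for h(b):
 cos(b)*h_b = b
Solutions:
 h(b) = C1 + Integral(b/cos(b), b)


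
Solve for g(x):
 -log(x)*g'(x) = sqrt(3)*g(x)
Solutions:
 g(x) = C1*exp(-sqrt(3)*li(x))


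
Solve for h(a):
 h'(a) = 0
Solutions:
 h(a) = C1


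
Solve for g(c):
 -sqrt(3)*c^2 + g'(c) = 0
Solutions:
 g(c) = C1 + sqrt(3)*c^3/3


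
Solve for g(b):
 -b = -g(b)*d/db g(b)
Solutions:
 g(b) = -sqrt(C1 + b^2)
 g(b) = sqrt(C1 + b^2)


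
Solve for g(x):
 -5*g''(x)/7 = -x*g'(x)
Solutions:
 g(x) = C1 + C2*erfi(sqrt(70)*x/10)


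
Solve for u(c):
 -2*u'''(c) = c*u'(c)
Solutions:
 u(c) = C1 + Integral(C2*airyai(-2^(2/3)*c/2) + C3*airybi(-2^(2/3)*c/2), c)


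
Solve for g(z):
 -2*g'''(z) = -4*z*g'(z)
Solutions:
 g(z) = C1 + Integral(C2*airyai(2^(1/3)*z) + C3*airybi(2^(1/3)*z), z)


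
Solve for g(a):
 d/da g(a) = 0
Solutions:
 g(a) = C1


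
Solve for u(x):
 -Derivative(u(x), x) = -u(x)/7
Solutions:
 u(x) = C1*exp(x/7)


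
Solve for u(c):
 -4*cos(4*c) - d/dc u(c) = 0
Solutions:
 u(c) = C1 - sin(4*c)


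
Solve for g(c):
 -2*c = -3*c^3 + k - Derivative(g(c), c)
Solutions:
 g(c) = C1 - 3*c^4/4 + c^2 + c*k


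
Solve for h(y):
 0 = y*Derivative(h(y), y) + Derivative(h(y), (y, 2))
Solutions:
 h(y) = C1 + C2*erf(sqrt(2)*y/2)


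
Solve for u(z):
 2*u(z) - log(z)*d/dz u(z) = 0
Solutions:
 u(z) = C1*exp(2*li(z))


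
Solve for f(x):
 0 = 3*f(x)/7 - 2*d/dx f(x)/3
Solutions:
 f(x) = C1*exp(9*x/14)


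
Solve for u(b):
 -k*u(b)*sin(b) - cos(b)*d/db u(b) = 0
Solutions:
 u(b) = C1*exp(k*log(cos(b)))


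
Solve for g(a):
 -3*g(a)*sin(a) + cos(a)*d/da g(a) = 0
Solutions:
 g(a) = C1/cos(a)^3


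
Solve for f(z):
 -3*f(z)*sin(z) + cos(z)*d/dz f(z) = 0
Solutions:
 f(z) = C1/cos(z)^3


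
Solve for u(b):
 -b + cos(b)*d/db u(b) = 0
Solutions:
 u(b) = C1 + Integral(b/cos(b), b)


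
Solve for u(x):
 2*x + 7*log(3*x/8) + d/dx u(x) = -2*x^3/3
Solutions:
 u(x) = C1 - x^4/6 - x^2 - 7*x*log(x) + x*log(2097152/2187) + 7*x


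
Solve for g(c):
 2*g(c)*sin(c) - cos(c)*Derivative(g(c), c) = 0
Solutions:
 g(c) = C1/cos(c)^2


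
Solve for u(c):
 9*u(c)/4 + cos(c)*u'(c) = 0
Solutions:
 u(c) = C1*(sin(c) - 1)^(9/8)/(sin(c) + 1)^(9/8)


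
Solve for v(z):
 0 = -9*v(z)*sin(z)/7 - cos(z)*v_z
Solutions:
 v(z) = C1*cos(z)^(9/7)


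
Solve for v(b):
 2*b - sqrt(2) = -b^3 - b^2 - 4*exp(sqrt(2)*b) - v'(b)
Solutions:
 v(b) = C1 - b^4/4 - b^3/3 - b^2 + sqrt(2)*b - 2*sqrt(2)*exp(sqrt(2)*b)


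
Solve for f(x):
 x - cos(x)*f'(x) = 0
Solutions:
 f(x) = C1 + Integral(x/cos(x), x)


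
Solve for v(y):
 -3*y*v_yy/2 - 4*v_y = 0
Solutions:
 v(y) = C1 + C2/y^(5/3)


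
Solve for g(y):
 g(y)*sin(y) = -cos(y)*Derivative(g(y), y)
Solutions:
 g(y) = C1*cos(y)


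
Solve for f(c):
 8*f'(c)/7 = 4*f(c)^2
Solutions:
 f(c) = -2/(C1 + 7*c)


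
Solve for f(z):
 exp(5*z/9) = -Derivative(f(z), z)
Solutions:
 f(z) = C1 - 9*exp(5*z/9)/5


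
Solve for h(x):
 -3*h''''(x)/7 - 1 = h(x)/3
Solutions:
 h(x) = (C1*sin(sqrt(6)*7^(1/4)*x/6) + C2*cos(sqrt(6)*7^(1/4)*x/6))*exp(-sqrt(6)*7^(1/4)*x/6) + (C3*sin(sqrt(6)*7^(1/4)*x/6) + C4*cos(sqrt(6)*7^(1/4)*x/6))*exp(sqrt(6)*7^(1/4)*x/6) - 3


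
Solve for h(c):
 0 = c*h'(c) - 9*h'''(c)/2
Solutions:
 h(c) = C1 + Integral(C2*airyai(6^(1/3)*c/3) + C3*airybi(6^(1/3)*c/3), c)


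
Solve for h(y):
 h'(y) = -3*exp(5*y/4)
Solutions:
 h(y) = C1 - 12*exp(5*y/4)/5


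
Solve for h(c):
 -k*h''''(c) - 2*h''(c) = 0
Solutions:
 h(c) = C1 + C2*c + C3*exp(-sqrt(2)*c*sqrt(-1/k)) + C4*exp(sqrt(2)*c*sqrt(-1/k))


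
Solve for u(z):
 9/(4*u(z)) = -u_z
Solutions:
 u(z) = -sqrt(C1 - 18*z)/2
 u(z) = sqrt(C1 - 18*z)/2


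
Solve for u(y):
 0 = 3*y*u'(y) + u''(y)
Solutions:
 u(y) = C1 + C2*erf(sqrt(6)*y/2)


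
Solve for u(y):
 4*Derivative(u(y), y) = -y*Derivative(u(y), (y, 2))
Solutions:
 u(y) = C1 + C2/y^3


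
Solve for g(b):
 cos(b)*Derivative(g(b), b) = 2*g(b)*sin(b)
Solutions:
 g(b) = C1/cos(b)^2


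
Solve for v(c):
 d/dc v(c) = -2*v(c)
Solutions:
 v(c) = C1*exp(-2*c)


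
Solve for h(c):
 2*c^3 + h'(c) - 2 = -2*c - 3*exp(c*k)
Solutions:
 h(c) = C1 - c^4/2 - c^2 + 2*c - 3*exp(c*k)/k


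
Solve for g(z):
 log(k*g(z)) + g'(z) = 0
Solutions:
 li(k*g(z))/k = C1 - z


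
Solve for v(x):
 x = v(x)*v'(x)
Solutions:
 v(x) = -sqrt(C1 + x^2)
 v(x) = sqrt(C1 + x^2)


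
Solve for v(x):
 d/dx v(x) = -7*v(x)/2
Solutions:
 v(x) = C1*exp(-7*x/2)


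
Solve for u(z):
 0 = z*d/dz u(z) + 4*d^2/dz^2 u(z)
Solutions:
 u(z) = C1 + C2*erf(sqrt(2)*z/4)


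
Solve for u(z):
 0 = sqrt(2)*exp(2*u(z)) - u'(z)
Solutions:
 u(z) = log(-sqrt(-1/(C1 + sqrt(2)*z))) - log(2)/2
 u(z) = log(-1/(C1 + sqrt(2)*z))/2 - log(2)/2


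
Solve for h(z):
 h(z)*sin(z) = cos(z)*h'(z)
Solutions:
 h(z) = C1/cos(z)


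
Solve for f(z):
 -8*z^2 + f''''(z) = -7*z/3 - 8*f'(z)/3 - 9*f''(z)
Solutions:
 f(z) = C1 + C2*exp(3^(1/3)*z*(-9/(4 + sqrt(259))^(1/3) + 3^(1/3)*(4 + sqrt(259))^(1/3))/6)*sin(3^(1/6)*z*(3*3^(2/3)/(4 + sqrt(259))^(1/3) + (4 + sqrt(259))^(1/3))/2) + C3*exp(3^(1/3)*z*(-9/(4 + sqrt(259))^(1/3) + 3^(1/3)*(4 + sqrt(259))^(1/3))/6)*cos(3^(1/6)*z*(3*3^(2/3)/(4 + sqrt(259))^(1/3) + (4 + sqrt(259))^(1/3))/2) + C4*exp(3^(1/3)*z*(-3^(1/3)*(4 + sqrt(259))^(1/3)/3 + 3/(4 + sqrt(259))^(1/3))) + z^3 - 169*z^2/16 + 4563*z/64


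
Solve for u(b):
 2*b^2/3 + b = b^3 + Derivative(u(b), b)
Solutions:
 u(b) = C1 - b^4/4 + 2*b^3/9 + b^2/2


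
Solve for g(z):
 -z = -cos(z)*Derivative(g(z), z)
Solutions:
 g(z) = C1 + Integral(z/cos(z), z)


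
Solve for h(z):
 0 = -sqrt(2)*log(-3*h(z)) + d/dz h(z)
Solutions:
 -sqrt(2)*Integral(1/(log(-_y) + log(3)), (_y, h(z)))/2 = C1 - z


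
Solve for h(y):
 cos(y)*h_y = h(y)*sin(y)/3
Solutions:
 h(y) = C1/cos(y)^(1/3)


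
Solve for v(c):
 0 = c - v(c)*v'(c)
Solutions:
 v(c) = -sqrt(C1 + c^2)
 v(c) = sqrt(C1 + c^2)


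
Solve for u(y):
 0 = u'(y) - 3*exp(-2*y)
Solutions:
 u(y) = C1 - 3*exp(-2*y)/2


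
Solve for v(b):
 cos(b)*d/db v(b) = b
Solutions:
 v(b) = C1 + Integral(b/cos(b), b)


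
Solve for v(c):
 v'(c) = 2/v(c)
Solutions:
 v(c) = -sqrt(C1 + 4*c)
 v(c) = sqrt(C1 + 4*c)


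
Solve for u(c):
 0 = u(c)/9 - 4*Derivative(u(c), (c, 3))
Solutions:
 u(c) = C3*exp(6^(1/3)*c/6) + (C1*sin(2^(1/3)*3^(5/6)*c/12) + C2*cos(2^(1/3)*3^(5/6)*c/12))*exp(-6^(1/3)*c/12)


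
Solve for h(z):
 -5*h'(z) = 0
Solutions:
 h(z) = C1


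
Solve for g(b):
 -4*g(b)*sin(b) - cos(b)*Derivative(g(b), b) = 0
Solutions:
 g(b) = C1*cos(b)^4


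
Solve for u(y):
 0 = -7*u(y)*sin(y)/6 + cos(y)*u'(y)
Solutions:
 u(y) = C1/cos(y)^(7/6)


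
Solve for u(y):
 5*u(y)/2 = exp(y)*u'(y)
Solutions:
 u(y) = C1*exp(-5*exp(-y)/2)


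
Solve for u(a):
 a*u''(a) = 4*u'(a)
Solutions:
 u(a) = C1 + C2*a^5


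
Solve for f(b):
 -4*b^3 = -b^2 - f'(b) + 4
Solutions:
 f(b) = C1 + b^4 - b^3/3 + 4*b


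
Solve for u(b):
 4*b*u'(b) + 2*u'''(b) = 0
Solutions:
 u(b) = C1 + Integral(C2*airyai(-2^(1/3)*b) + C3*airybi(-2^(1/3)*b), b)


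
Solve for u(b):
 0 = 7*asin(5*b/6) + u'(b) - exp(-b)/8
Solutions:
 u(b) = C1 - 7*b*asin(5*b/6) - 7*sqrt(36 - 25*b^2)/5 - exp(-b)/8


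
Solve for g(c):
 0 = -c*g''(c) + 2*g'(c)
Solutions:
 g(c) = C1 + C2*c^3


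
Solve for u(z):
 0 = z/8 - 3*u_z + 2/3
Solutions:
 u(z) = C1 + z^2/48 + 2*z/9


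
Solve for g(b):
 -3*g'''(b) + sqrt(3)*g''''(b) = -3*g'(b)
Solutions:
 g(b) = C1 + C2*exp(b*(2*2^(1/3)*3^(2/3)/(3*sqrt(15) + 7*sqrt(3))^(1/3) + 2^(2/3)*3^(1/3)*(3*sqrt(15) + 7*sqrt(3))^(1/3) + 4*sqrt(3))/12)*sin(2^(1/3)*3^(1/6)*b*(-2^(1/3)*3^(2/3)*(3*sqrt(15) + 7*sqrt(3))^(1/3) + 6/(3*sqrt(15) + 7*sqrt(3))^(1/3))/12) + C3*exp(b*(2*2^(1/3)*3^(2/3)/(3*sqrt(15) + 7*sqrt(3))^(1/3) + 2^(2/3)*3^(1/3)*(3*sqrt(15) + 7*sqrt(3))^(1/3) + 4*sqrt(3))/12)*cos(2^(1/3)*3^(1/6)*b*(-2^(1/3)*3^(2/3)*(3*sqrt(15) + 7*sqrt(3))^(1/3) + 6/(3*sqrt(15) + 7*sqrt(3))^(1/3))/12) + C4*exp(b*(-2^(2/3)*3^(1/3)*(3*sqrt(15) + 7*sqrt(3))^(1/3) - 2*2^(1/3)*3^(2/3)/(3*sqrt(15) + 7*sqrt(3))^(1/3) + 2*sqrt(3))/6)


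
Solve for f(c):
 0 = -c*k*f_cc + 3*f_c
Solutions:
 f(c) = C1 + c^(((re(k) + 3)*re(k) + im(k)^2)/(re(k)^2 + im(k)^2))*(C2*sin(3*log(c)*Abs(im(k))/(re(k)^2 + im(k)^2)) + C3*cos(3*log(c)*im(k)/(re(k)^2 + im(k)^2)))


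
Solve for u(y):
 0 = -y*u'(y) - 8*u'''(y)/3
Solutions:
 u(y) = C1 + Integral(C2*airyai(-3^(1/3)*y/2) + C3*airybi(-3^(1/3)*y/2), y)


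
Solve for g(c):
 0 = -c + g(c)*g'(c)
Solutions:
 g(c) = -sqrt(C1 + c^2)
 g(c) = sqrt(C1 + c^2)


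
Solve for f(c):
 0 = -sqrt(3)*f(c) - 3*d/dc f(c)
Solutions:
 f(c) = C1*exp(-sqrt(3)*c/3)


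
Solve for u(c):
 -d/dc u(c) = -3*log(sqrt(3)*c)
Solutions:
 u(c) = C1 + 3*c*log(c) - 3*c + 3*c*log(3)/2


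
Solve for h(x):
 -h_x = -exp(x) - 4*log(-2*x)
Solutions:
 h(x) = C1 + 4*x*log(-x) + 4*x*(-1 + log(2)) + exp(x)


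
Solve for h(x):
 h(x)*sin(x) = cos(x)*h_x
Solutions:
 h(x) = C1/cos(x)


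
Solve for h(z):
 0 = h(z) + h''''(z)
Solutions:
 h(z) = (C1*sin(sqrt(2)*z/2) + C2*cos(sqrt(2)*z/2))*exp(-sqrt(2)*z/2) + (C3*sin(sqrt(2)*z/2) + C4*cos(sqrt(2)*z/2))*exp(sqrt(2)*z/2)


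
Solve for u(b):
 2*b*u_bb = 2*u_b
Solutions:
 u(b) = C1 + C2*b^2


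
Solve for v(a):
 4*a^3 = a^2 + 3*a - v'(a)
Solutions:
 v(a) = C1 - a^4 + a^3/3 + 3*a^2/2


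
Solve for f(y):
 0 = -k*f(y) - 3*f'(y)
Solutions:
 f(y) = C1*exp(-k*y/3)


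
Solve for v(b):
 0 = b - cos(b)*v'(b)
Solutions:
 v(b) = C1 + Integral(b/cos(b), b)


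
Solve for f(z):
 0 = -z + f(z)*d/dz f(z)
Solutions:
 f(z) = -sqrt(C1 + z^2)
 f(z) = sqrt(C1 + z^2)


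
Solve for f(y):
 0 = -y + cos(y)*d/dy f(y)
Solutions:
 f(y) = C1 + Integral(y/cos(y), y)


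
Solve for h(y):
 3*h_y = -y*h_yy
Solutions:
 h(y) = C1 + C2/y^2


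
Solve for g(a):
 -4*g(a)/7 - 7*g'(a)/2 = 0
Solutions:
 g(a) = C1*exp(-8*a/49)
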